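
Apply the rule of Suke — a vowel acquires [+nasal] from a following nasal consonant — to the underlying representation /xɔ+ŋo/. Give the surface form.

The vowel /ɔ/ is adjacent to the following nasal /ŋ/, so it acquires [+nasal] and surfaces as [ɔ̃].

[xɔ̃ŋo]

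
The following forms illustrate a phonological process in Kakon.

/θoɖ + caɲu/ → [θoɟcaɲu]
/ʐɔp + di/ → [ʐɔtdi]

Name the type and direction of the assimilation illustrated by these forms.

The segment that alternates is /ɖ/, which surfaces as [ɟ] when adjacent to /c/.
/ɖ/ is retroflex while /c/ is palatal; the output [ɟ] is palatal, matching the trigger — so the feature that spreads is place.
Manner and voice are unchanged, so the assimilation is partial, not total.
Checking the remaining alternation: /p/ → [t] before /d/ (bilabial → alveolar, matching alveolar) — only place changes, and always toward the following segment.
Since the segment that changes precedes the conditioning segment, the assimilation is regressive.

regressive place assimilation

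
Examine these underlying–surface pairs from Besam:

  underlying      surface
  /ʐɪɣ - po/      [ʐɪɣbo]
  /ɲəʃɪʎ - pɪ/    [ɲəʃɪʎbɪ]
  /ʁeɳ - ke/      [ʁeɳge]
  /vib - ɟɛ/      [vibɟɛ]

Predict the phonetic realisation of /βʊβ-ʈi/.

The data show progressive voicing assimilation: /p/ → [b] after /ɣ/; /p/ → [b] after /ʎ/; /k/ → [g] after /ɳ/. In each pair only voicing changes, matching the preceding consonant, while place and manner stay constant.
No alternation appears in [vibɟɛ]: there the adjacent consonants already agree in voicing (/ɟ/ and /b/ are both voiced), so this form is consistent with the same rule.
The rule targets /ʈ/ (voiceless retroflex stop), which sits after the trigger /β/ (voiced).
A voiced retroflex stop is [ɖ], so the surface segment is [ɖ].

[βʊβɖi]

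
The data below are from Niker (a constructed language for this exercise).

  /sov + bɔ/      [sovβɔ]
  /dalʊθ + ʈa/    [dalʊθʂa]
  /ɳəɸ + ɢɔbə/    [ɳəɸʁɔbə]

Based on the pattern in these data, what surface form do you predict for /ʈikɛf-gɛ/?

[ʈikɛfɣɛ]

The data show progressive manner assimilation: /b/ → [β] after /v/; /ʈ/ → [ʂ] after /θ/; /ɢ/ → [ʁ] after /ɸ/. In each pair only manner changes, matching the preceding consonant, while place and voice stay constant.
The rule targets /g/ (voiced velar stop), which sits after the trigger /f/ (fricative).
Changing only its manner to fricative gives [ɣ] — the voiced velar fricative.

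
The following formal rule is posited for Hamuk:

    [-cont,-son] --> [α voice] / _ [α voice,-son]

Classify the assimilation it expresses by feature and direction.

regressive voicing assimilation

The shared variable α links the value of [voice] on the target to the same value on the neighbouring segment, so voicing is the feature that assimilates.
The conditioning segment sits to the right of the focus bar, meaning the trigger follows the segment that changes — regressive assimilation.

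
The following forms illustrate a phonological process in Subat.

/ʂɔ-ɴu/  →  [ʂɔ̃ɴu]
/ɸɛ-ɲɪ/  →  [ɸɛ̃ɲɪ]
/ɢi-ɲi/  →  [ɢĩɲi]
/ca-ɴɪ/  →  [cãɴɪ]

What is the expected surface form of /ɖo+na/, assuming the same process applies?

[ɖõna]

The data show regressive nasality assimilation (vowel nasalisation): /ɔ/ → [ɔ̃] before /ɴ/; /ɛ/ → [ɛ̃] before /ɲ/; /i/ → [ĩ] before /ɲ/; /a/ → [ã] before /ɴ/ — a vowel is nasalised by an immediately following nasal consonant.
The vowel /o/ is adjacent to the following nasal /n/, so it acquires [+nasal] and surfaces as [õ].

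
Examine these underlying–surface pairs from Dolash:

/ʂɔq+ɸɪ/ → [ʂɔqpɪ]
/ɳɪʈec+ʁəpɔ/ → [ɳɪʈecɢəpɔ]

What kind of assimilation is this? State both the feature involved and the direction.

progressive manner assimilation

Comparing underlying and surface forms, /ɸ/ → [p] is the alternation; the neighbouring /q/ is constant.
The change fricative → stop matches the manner of the preceding /q/, identifying this as manner assimilation.
Place and voice are unchanged, so the assimilation is partial, not total.
The other alternating form patterns the same way: /ʁ/ → [ɢ] after /c/ (fricative → stop, matching a stop) — only manner changes, and always toward the preceding segment.
Since the segment that changes follows the conditioning segment, the assimilation is progressive.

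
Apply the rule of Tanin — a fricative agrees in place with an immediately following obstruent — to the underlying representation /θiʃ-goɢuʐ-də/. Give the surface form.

[θixgoɢuzdə]

The rule targets /ʃ/ (voiceless postalveolar fricative), which sits before the trigger /g/ (velar).
Changing only its place to velar gives [x] — the voiceless velar fricative.
The same rule applies at the second boundary: /ʐ/ → [z] next to /d/.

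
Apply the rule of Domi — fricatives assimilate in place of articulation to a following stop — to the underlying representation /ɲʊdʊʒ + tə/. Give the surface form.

[ɲʊdʊztə]

The rule targets /ʒ/ (voiced postalveolar fricative), which sits before the trigger /t/ (alveolar).
Changing only its place to alveolar gives [z] — the voiced alveolar fricative.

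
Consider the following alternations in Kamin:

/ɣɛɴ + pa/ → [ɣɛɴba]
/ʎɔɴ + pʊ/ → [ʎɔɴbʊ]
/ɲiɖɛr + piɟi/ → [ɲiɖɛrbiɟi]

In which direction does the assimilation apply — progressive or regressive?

progressive

The segment that alternates is /p/, which surfaces as [b] when adjacent to /ɴ/.
The change voiceless → voiced matches the voicing of the preceding /ɴ/, identifying this as voicing assimilation.
The same holds elsewhere in the data: /p/ → [b] after /r/ (voiceless → voiced, matching voiced) — only voicing changes, and always toward the preceding segment.
Since the segment that changes follows the conditioning segment, the assimilation is progressive.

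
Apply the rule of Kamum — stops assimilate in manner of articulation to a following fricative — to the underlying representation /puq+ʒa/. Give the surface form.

[puχʒa]

The rule targets /q/ (voiceless uvular stop), which sits before the trigger /ʒ/ (fricative).
The voiceless uvular fricative is [χ], so /q/ → [χ].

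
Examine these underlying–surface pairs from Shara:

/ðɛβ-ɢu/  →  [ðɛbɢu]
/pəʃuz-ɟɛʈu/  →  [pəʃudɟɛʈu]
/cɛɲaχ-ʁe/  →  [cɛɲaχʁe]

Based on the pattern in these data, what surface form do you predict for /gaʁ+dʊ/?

The data show regressive manner assimilation: /β/ → [b] before /ɢ/; /z/ → [d] before /ɟ/. In each pair only manner changes, matching the following consonant, while place and voice stay constant.
Nothing changes in [cɛɲaχʁe]: there the adjacent consonants already agree in manner (/χ/ and /ʁ/ are both fricatives), so this form is consistent with the same rule.
The rule targets /ʁ/ (voiced uvular fricative), which sits before the trigger /d/ (stop).
A voiced uvular stop is [ɢ], so the surface segment is [ɢ].

[gaɢdʊ]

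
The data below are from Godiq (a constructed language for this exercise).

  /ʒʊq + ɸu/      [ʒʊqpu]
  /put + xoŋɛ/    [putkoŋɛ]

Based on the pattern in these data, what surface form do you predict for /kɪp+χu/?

[kɪpqu]

The data show progressive manner assimilation: /ɸ/ → [p] after /q/; /x/ → [k] after /t/. In each pair only manner changes, matching the preceding consonant, while place and voice stay constant.
/χ/ is a voiceless uvular fricative. The preceding trigger /p/ is a stop, so /χ/ must become a stop as well.
The voiceless uvular stop is [q], so /χ/ → [q].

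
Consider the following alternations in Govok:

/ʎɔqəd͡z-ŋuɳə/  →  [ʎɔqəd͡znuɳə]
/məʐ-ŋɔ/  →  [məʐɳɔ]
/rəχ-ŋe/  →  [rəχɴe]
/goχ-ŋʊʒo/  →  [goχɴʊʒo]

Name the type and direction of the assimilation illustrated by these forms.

Comparing underlying and surface forms, /ŋ/ → [n] is the alternation; the neighbouring /d͡z/ is constant.
/ŋ/ is velar while /d͡z/ is alveolar; the output [n] is alveolar, matching the trigger — so the feature that spreads is place.
Manner and voice are unchanged, so the assimilation is partial, not total.
The same holds elsewhere in the data: /ŋ/ → [ɳ] after /ʐ/ (velar → retroflex, matching retroflex); /ŋ/ → [ɴ] after /χ/ (velar → uvular, matching uvular) — only place changes, and always toward the preceding segment.
Since the segment that changes follows the conditioning segment, the assimilation is progressive.

progressive place assimilation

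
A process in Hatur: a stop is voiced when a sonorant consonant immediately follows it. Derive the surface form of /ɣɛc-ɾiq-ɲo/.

[ɣɛɟɾiɢɲo]

The rule targets /c/ (voiceless palatal stop), which sits before the trigger /ɾ/ (voiced).
A voiced palatal stop is [ɟ], so the surface segment is [ɟ].
The same rule applies at the second boundary: /q/ → [ɢ] next to /ɲ/.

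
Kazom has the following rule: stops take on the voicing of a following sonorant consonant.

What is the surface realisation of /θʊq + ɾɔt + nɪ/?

/q/ is a voiceless uvular stop. The following trigger /ɾ/ is voiced, so /q/ must become voiced as well.
Changing only its voicing to voiced gives [ɢ] — the voiced uvular stop.
At the second juncture, /t/ likewise becomes [d] adjacent to /n/.

[θʊɢɾɔdnɪ]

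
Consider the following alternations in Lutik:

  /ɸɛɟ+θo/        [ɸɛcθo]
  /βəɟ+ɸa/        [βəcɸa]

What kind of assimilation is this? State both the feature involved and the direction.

regressive voicing assimilation

Underlying /ɟ/ is realised as [c] next to /θ/; /θ/ itself does not change.
/ɟ/ is voiced while /θ/ is voiceless; the output [c] is voiceless, matching the trigger — so the feature that spreads is voicing.
Place and manner are unchanged, so the assimilation is partial, not total.
The other alternating form patterns the same way: /ɟ/ → [c] before /ɸ/ (voiced → voiceless, matching voiceless) — only voicing changes, and always toward the following segment.
The trigger is the following segment, so the direction is regressive (anticipatory).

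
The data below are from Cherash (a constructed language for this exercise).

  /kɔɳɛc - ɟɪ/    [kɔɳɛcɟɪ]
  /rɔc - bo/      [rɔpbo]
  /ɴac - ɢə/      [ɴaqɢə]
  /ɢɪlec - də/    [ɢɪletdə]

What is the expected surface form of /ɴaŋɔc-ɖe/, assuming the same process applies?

[ɴaŋɔʈɖe]

The data show regressive place assimilation: /c/ → [p] before /b/; /c/ → [q] before /ɢ/; /c/ → [t] before /d/. In each pair only place changes, matching the following consonant, while manner and voice stay constant.
Nothing changes in [kɔɳɛcɟɪ]: there the adjacent consonants already agree in place (/c/ and /ɟ/ are both palatal), so this form is consistent with the same rule.
/c/ is a voiceless palatal stop. The following trigger /ɖ/ is retroflex, so /c/ must become retroflex as well.
A voiceless retroflex stop is [ʈ], so the surface segment is [ʈ].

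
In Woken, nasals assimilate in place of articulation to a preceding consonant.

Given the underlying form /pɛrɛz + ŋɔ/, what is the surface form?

[pɛrɛznɔ]

The rule targets /ŋ/ (voiced velar nasal), which sits after the trigger /z/ (alveolar).
A voiced alveolar nasal is [n], so the surface segment is [n].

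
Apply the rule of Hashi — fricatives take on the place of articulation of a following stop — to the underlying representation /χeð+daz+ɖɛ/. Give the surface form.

/ð/ is a voiced dental fricative. The following trigger /d/ is alveolar, so /ð/ must become alveolar as well.
A voiced alveolar fricative is [z], so the surface segment is [z].
At the second juncture, /z/ likewise becomes [ʐ] adjacent to /ɖ/.

[χezdaʐɖɛ]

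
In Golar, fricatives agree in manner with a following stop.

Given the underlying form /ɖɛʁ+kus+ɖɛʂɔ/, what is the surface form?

/ʁ/ is a voiced uvular fricative. The following trigger /k/ is a stop, so /ʁ/ must become a stop as well.
Changing only its manner to stop gives [ɢ] — the voiced uvular stop.
At the second juncture, /s/ likewise becomes [t] adjacent to /ɖ/.

[ɖɛɢkutɖɛʂɔ]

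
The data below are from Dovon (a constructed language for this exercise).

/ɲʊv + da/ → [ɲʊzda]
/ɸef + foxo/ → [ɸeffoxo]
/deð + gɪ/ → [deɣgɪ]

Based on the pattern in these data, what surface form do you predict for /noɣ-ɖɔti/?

[noʐɖɔti]

The data show regressive place assimilation: /v/ → [z] before /d/; /ð/ → [ɣ] before /g/. In each pair only place changes, matching the following consonant, while manner and voice stay constant.
No alternation appears in [ɸeffoxo]: there the adjacent consonants already agree in place (/f/ and /f/ are both labiodental), so this form is consistent with the same rule.
The rule targets /ɣ/ (voiced velar fricative), which sits before the trigger /ɖ/ (retroflex).
The voiced retroflex fricative is [ʐ], so /ɣ/ → [ʐ].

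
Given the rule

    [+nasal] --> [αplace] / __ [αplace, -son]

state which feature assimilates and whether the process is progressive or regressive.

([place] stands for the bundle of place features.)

The shared variable α links the value of the place features (abbreviated [place]) on the target to the same value on the neighbouring segment, so place is the feature that assimilates.
The conditioning segment sits to the right of the focus bar, meaning the trigger follows the segment that changes — regressive assimilation.

regressive place assimilation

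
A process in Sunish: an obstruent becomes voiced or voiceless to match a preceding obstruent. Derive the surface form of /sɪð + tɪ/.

[sɪðdɪ]

The rule targets /t/ (voiceless alveolar stop), which sits after the trigger /ð/ (voiced).
The voiced alveolar stop is [d], so /t/ → [d].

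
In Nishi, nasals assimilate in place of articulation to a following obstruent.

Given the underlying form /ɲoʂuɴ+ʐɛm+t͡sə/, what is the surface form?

[ɲoʂuɳʐɛnt͡sə]

/ɴ/ is a voiced uvular nasal. The following trigger /ʐ/ is retroflex, so /ɴ/ must become retroflex as well.
Changing only its place to retroflex gives [ɳ] — the voiced retroflex nasal.
At the second juncture, /m/ likewise becomes [n] adjacent to /t͡s/.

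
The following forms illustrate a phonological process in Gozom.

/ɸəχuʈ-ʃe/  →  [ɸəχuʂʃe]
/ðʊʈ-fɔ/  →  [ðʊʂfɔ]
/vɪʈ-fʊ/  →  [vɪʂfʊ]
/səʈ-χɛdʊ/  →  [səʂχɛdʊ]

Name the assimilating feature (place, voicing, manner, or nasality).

manner

Underlying /ʈ/ is realised as [ʂ] next to /ʃ/; /ʃ/ itself does not change.
/ʈ/ is a stop while /ʃ/ is a fricative; the output [ʂ] is a fricative, matching the trigger — so the feature that spreads is manner.
The other alternating forms pattern the same way: /ʈ/ → [ʂ] before /f/ (stop → fricative, matching a fricative); /ʈ/ → [ʂ] before /χ/ (stop → fricative, matching a fricative) — only manner changes, and always toward the following segment.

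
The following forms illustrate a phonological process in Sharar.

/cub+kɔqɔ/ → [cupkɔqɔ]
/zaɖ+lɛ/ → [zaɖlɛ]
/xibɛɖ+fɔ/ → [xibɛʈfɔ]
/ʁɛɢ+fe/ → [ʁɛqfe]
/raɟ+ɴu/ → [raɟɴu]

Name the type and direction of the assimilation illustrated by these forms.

The segment that alternates is /b/, which surfaces as [p] when adjacent to /k/.
The change voiced → voiceless matches the voicing of the following /k/, identifying this as voicing assimilation.
Place and manner are unchanged, so the assimilation is partial, not total.
The same holds elsewhere in the data: /ɖ/ → [ʈ] before /f/ (voiced → voiceless, matching voiceless); /ɢ/ → [q] before /f/ (voiced → voiceless, matching voiceless) — only voicing changes, and always toward the following segment.
No alternation appears in [zaɖlɛ], [raɟɴu]: there the adjacent consonants already agree in voicing (/ɖ/ and /l/ are both voiced; /ɟ/ and /ɴ/ are both voiced), so these forms are consistent with the same rule.
The trigger is the following segment, so the direction is regressive (anticipatory).

regressive voicing assimilation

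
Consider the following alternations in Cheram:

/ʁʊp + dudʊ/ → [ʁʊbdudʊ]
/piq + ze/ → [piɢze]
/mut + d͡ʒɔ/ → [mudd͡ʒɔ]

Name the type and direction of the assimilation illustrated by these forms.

regressive voicing assimilation

Underlying /p/ is realised as [b] next to /d/; /d/ itself does not change.
The change voiceless → voiced matches the voicing of the following /d/, identifying this as voicing assimilation.
Place and manner are unchanged, so the assimilation is partial, not total.
The other alternating forms pattern the same way: /q/ → [ɢ] before /z/ (voiceless → voiced, matching voiced); /t/ → [d] before /d͡ʒ/ (voiceless → voiced, matching voiced) — only voicing changes, and always toward the following segment.
The trigger is the following segment, so the direction is regressive (anticipatory).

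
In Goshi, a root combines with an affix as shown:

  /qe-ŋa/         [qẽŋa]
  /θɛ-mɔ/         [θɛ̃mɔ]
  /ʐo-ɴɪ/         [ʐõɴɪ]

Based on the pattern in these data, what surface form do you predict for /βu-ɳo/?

[βũɳo]

The data show regressive nasality assimilation (vowel nasalisation): /e/ → [ẽ] before /ŋ/; /ɛ/ → [ɛ̃] before /m/; /o/ → [õ] before /ɴ/ — a vowel is nasalised by an immediately following nasal consonant.
The vowel /u/ is adjacent to the following nasal /ɳ/, so it acquires [+nasal] and surfaces as [ũ].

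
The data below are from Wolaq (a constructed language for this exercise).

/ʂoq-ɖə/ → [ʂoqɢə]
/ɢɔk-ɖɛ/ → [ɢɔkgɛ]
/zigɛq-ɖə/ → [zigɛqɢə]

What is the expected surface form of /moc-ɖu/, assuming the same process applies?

The data show progressive place assimilation: /ɖ/ → [ɢ] after /q/; /ɖ/ → [g] after /k/. In each pair only place changes, matching the preceding consonant, while manner and voice stay constant.
The rule targets /ɖ/ (voiced retroflex stop), which sits after the trigger /c/ (palatal).
A voiced palatal stop is [ɟ], so the surface segment is [ɟ].

[mocɟu]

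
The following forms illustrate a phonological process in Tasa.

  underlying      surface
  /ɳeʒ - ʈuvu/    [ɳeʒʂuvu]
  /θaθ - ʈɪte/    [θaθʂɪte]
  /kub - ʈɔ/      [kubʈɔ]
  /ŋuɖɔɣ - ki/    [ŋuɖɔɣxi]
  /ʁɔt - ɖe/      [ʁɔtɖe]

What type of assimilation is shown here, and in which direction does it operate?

The segment that alternates is /ʈ/, which surfaces as [ʂ] when adjacent to /ʒ/.
/ʈ/ is a stop while /ʒ/ is a fricative; the output [ʂ] is a fricative, matching the trigger — so the feature that spreads is manner.
Place and voice are unchanged, so the assimilation is partial, not total.
The other alternating forms pattern the same way: /ʈ/ → [ʂ] after /θ/ (stop → fricative, matching a fricative); /k/ → [x] after /ɣ/ (stop → fricative, matching a fricative) — only manner changes, and always toward the preceding segment.
No alternation appears in [kubʈɔ], [ʁɔtɖe]: there the adjacent consonants already agree in manner (/ʈ/ and /b/ are both stops; /ɖ/ and /t/ are both stops), so these forms are consistent with the same rule.
Since the segment that changes follows the conditioning segment, the assimilation is progressive.

progressive manner assimilation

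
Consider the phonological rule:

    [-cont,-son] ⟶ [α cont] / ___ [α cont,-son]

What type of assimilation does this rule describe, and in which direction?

regressive manner assimilation

The rule copies [cont] (continuancy) from the environment onto the target stops; since [±cont] encodes the stop/fricative manner contrast, the assimilating dimension is manner.
Since the environment is written after the underscore, the trigger follows the target; the direction is regressive.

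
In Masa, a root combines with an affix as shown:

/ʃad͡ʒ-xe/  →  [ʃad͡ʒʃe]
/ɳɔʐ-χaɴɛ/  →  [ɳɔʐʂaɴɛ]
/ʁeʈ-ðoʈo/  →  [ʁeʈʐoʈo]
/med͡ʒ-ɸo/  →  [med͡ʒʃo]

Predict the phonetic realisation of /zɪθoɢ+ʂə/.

The data show progressive place assimilation: /x/ → [ʃ] after /d͡ʒ/; /χ/ → [ʂ] after /ʐ/; /ð/ → [ʐ] after /ʈ/; /ɸ/ → [ʃ] after /d͡ʒ/. In each pair only place changes, matching the preceding consonant, while manner and voice stay constant.
The rule targets /ʂ/ (voiceless retroflex fricative), which sits after the trigger /ɢ/ (uvular).
Changing only its place to uvular gives [χ] — the voiceless uvular fricative.

[zɪθoɢχə]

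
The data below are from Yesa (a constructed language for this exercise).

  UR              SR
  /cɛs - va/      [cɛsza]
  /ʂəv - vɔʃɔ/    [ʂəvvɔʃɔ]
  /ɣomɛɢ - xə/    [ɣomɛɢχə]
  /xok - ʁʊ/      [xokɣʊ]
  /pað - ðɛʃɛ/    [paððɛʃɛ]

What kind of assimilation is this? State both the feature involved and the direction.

The segment that alternates is /v/, which surfaces as [z] when adjacent to /s/.
The change labiodental → alveolar matches the place of the preceding /s/, identifying this as place assimilation.
Manner and voice are unchanged, so the assimilation is partial, not total.
The same holds elsewhere in the data: /x/ → [χ] after /ɢ/ (velar → uvular, matching uvular); /ʁ/ → [ɣ] after /k/ (uvular → velar, matching velar) — only place changes, and always toward the preceding segment.
No alternation appears in [ʂəvvɔʃɔ], [paððɛʃɛ]: there the adjacent consonants already agree in place (/v/ and /v/ are both labiodental; /ð/ and /ð/ are both dental), so these forms are consistent with the same rule.
The trigger is the preceding segment, so the direction is progressive (perseverative).

progressive place assimilation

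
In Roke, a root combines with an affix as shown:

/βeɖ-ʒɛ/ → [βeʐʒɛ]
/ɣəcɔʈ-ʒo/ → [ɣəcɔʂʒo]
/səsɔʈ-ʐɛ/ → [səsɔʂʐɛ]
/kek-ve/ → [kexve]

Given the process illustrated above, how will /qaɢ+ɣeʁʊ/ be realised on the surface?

[qaʁɣeʁʊ]

The data show regressive manner assimilation: /ɖ/ → [ʐ] before /ʒ/; /ʈ/ → [ʂ] before /ʒ/; /ʈ/ → [ʂ] before /ʐ/; /k/ → [x] before /v/. In each pair only manner changes, matching the following consonant, while place and voice stay constant.
/ɢ/ is a voiced uvular stop. The following trigger /ɣ/ is a fricative, so /ɢ/ must become a fricative as well.
A voiced uvular fricative is [ʁ], so the surface segment is [ʁ].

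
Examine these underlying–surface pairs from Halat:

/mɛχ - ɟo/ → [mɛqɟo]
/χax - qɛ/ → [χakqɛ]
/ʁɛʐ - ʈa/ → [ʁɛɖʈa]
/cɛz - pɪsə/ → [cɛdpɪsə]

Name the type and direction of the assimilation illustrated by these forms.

Comparing underlying and surface forms, /χ/ → [q] is the alternation; the neighbouring /ɟ/ is constant.
/χ/ is a fricative while /ɟ/ is a stop; the output [q] is a stop, matching the trigger — so the feature that spreads is manner.
Place and voice are unchanged, so the assimilation is partial, not total.
The other alternating forms pattern the same way: /x/ → [k] before /q/ (fricative → stop, matching a stop); /ʐ/ → [ɖ] before /ʈ/ (fricative → stop, matching a stop); /z/ → [d] before /p/ (fricative → stop, matching a stop) — only manner changes, and always toward the following segment.
The trigger is the following segment, so the direction is regressive (anticipatory).

regressive manner assimilation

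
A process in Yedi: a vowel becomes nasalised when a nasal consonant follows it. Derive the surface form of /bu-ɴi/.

/u/ sits next to the nasal /ɴ/ and is therefore nasalised to [ũ].

[bũɴi]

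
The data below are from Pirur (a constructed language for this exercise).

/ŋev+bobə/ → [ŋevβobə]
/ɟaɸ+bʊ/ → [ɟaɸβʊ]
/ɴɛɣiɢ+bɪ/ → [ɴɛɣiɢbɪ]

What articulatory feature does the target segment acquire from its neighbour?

manner

Comparing underlying and surface forms, /b/ → [β] is the alternation; the neighbouring /v/ is constant.
/b/ is a stop while /v/ is a fricative; the output [β] is a fricative, matching the trigger — so the feature that spreads is manner.
The other alternating form patterns the same way: /b/ → [β] after /ɸ/ (stop → fricative, matching a fricative) — only manner changes, and always toward the preceding segment.
No alternation appears in [ɴɛɣiɢbɪ]: there the adjacent consonants already agree in manner (/b/ and /ɢ/ are both stops), so this form is consistent with the same rule.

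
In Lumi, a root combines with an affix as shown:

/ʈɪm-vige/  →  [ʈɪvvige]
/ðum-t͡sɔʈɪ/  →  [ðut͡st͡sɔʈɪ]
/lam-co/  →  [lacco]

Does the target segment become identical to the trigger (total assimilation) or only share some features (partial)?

Underlying /m/ is realised as [v] next to /v/; /v/ itself does not change.
The output [v] is identical to the trigger /v/ — every feature (place, manner, voicing) has been copied — so this is total assimilation.
The other forms behave the same way: /m/ → [t͡s] before /t͡s/; /m/ → [c] before /c/ — in each case the output is a copy of the following consonant.

total assimilation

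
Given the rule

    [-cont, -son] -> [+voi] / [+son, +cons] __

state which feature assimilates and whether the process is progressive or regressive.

progressive voicing assimilation

The structural change is [+voi], and the conditioning segment [+son, +cons] (a sonorant consonant) is itself voiced, so the target comes to share the voicing of its neighbour — voicing assimilation.
Since the environment is written before the underscore, the trigger precedes the target; the direction is progressive.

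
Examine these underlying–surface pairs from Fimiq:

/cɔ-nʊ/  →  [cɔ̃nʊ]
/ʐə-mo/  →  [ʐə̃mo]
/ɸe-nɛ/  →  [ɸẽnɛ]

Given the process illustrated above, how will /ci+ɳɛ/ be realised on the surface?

The data show regressive nasality assimilation (vowel nasalisation): /ɔ/ → [ɔ̃] before /n/; /ə/ → [ə̃] before /m/; /e/ → [ẽ] before /n/ — a vowel is nasalised by an immediately following nasal consonant.
/i/ sits next to the nasal /ɳ/ and is therefore nasalised to [ĩ].

[cĩɳɛ]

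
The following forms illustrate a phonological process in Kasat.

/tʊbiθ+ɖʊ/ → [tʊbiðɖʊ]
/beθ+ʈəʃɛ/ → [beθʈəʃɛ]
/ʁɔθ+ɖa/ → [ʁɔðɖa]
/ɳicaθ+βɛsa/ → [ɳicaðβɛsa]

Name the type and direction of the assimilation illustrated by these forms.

regressive voicing assimilation

Comparing underlying and surface forms, /θ/ → [ð] is the alternation; the neighbouring /ɖ/ is constant.
The change voiceless → voiced matches the voicing of the following /ɖ/, identifying this as voicing assimilation.
Place and manner are unchanged, so the assimilation is partial, not total.
Checking the remaining alternation: /θ/ → [ð] before /β/ (voiceless → voiced, matching voiced) — only voicing changes, and always toward the following segment.
Nothing changes in [beθʈəʃɛ]: there the adjacent consonants already agree in voicing (/θ/ and /ʈ/ are both voiceless), so this form is consistent with the same rule.
The trigger is the following segment, so the direction is regressive (anticipatory).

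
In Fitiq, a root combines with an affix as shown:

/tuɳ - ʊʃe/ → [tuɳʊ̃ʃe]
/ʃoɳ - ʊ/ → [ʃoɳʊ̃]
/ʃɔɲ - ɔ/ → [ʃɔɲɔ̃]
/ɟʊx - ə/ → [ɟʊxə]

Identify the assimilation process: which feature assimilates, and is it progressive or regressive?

The vowel /ʊ/ surfaces as nasalised [ʊ̃] next to the preceding nasal /ɳ/ — it has acquired the [+nasal] feature of its neighbour.
Likewise in the remaining data: /ɔ/ → [ɔ̃] after /ɲ/ — each time a vowel is nasalised next to a preceding nasal.
No change occurs in [ɟʊxə] because the vowel at the boundary is adjacent to an oral consonant, not a nasal (/ə/ next to /x/).
Because the conditioning nasal is to the left of the vowel that changes, the process is progressive (perseverative).

progressive nasality assimilation (vowel nasalisation)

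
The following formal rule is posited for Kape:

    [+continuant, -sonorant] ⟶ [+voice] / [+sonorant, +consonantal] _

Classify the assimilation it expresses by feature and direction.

The structural change is [+voice], and the conditioning segment [+sonorant, +consonantal] (a sonorant consonant) is itself voiced, so the target comes to share the voicing of its neighbour — voicing assimilation.
The conditioning segment sits to the left of the focus bar, meaning the trigger precedes the segment that changes — progressive assimilation.

progressive voicing assimilation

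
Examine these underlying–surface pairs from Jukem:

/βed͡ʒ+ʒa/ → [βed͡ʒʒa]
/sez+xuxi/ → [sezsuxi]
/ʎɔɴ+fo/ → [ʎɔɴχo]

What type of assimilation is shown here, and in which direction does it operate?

progressive place assimilation

The segment that alternates is /x/, which surfaces as [s] when adjacent to /z/.
/x/ is velar while /z/ is alveolar; the output [s] is alveolar, matching the trigger — so the feature that spreads is place.
Manner and voice are unchanged, so the assimilation is partial, not total.
The other alternating form patterns the same way: /f/ → [χ] after /ɴ/ (labiodental → uvular, matching uvular) — only place changes, and always toward the preceding segment.
No alternation appears in [βed͡ʒʒa]: there the adjacent consonants already agree in place (/ʒ/ and /d͡ʒ/ are both postalveolar), so this form is consistent with the same rule.
Since the segment that changes follows the conditioning segment, the assimilation is progressive.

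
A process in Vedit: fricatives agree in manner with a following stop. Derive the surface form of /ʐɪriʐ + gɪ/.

[ʐɪriɖgɪ]

The rule targets /ʐ/ (voiced retroflex fricative), which sits before the trigger /g/ (stop).
The voiced retroflex stop is [ɖ], so /ʐ/ → [ɖ].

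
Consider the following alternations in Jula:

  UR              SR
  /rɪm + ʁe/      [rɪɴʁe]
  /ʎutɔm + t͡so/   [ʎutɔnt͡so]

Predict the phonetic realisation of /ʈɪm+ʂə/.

[ʈɪɳʂə]

The data show regressive place assimilation: /m/ → [ɴ] before /ʁ/; /m/ → [n] before /t͡s/. In each pair only place changes, matching the following consonant, while manner and voice stay constant.
/m/ is a voiced bilabial nasal. The following trigger /ʂ/ is retroflex, so /m/ must become retroflex as well.
A voiced retroflex nasal is [ɳ], so the surface segment is [ɳ].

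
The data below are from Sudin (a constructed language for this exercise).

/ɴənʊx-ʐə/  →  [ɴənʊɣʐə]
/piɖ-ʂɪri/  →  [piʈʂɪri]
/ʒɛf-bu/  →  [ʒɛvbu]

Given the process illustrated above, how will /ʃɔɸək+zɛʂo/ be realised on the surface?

[ʃɔɸəgzɛʂo]

The data show regressive voicing assimilation: /x/ → [ɣ] before /ʐ/; /ɖ/ → [ʈ] before /ʂ/; /f/ → [v] before /b/. In each pair only voicing changes, matching the following consonant, while place and manner stay constant.
/k/ is a voiceless velar stop. The following trigger /z/ is voiced, so /k/ must become voiced as well.
A voiced velar stop is [g], so the surface segment is [g].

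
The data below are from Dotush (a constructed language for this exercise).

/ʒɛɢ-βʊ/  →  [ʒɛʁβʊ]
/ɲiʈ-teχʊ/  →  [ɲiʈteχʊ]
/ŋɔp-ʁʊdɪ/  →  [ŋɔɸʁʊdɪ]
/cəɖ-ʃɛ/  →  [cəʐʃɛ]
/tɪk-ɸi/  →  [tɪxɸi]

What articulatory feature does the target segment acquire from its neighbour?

Underlying /ɢ/ is realised as [ʁ] next to /β/; /β/ itself does not change.
The change stop → fricative matches the manner of the following /β/, identifying this as manner assimilation.
The same holds elsewhere in the data: /p/ → [ɸ] before /ʁ/ (stop → fricative, matching a fricative); /ɖ/ → [ʐ] before /ʃ/ (stop → fricative, matching a fricative); /k/ → [x] before /ɸ/ (stop → fricative, matching a fricative) — only manner changes, and always toward the following segment.
No alternation appears in [ɲiʈteχʊ]: there the adjacent consonants already agree in manner (/ʈ/ and /t/ are both stops), so this form is consistent with the same rule.

manner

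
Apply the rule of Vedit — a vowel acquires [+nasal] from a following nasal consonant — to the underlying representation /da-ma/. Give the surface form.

/a/ sits next to the nasal /m/ and is therefore nasalised to [ã].

[dãma]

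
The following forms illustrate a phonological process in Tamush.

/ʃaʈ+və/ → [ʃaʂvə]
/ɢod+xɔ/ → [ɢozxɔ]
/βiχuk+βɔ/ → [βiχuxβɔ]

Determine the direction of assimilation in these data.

regressive

Underlying /ʈ/ is realised as [ʂ] next to /v/; /v/ itself does not change.
/ʈ/ is a stop while /v/ is a fricative; the output [ʂ] is a fricative, matching the trigger — so the feature that spreads is manner.
Checking the remaining alternations: /d/ → [z] before /x/ (stop → fricative, matching a fricative); /k/ → [x] before /β/ (stop → fricative, matching a fricative) — only manner changes, and always toward the following segment.
The trigger is the following segment, so the direction is regressive (anticipatory).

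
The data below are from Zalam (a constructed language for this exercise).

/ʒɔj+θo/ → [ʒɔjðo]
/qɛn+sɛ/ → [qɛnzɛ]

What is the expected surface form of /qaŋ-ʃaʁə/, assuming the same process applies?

[qaŋʒaʁə]

The data show progressive voicing assimilation: /θ/ → [ð] after /j/; /s/ → [z] after /n/. In each pair only voicing changes, matching the preceding consonant, while place and manner stay constant.
/ʃ/ is a voiceless postalveolar fricative. The preceding trigger /ŋ/ is voiced, so /ʃ/ must become voiced as well.
Changing only its voicing to voiced gives [ʒ] — the voiced postalveolar fricative.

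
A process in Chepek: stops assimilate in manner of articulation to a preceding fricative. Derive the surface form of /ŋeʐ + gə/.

[ŋeʐɣə]

The rule targets /g/ (voiced velar stop), which sits after the trigger /ʐ/ (fricative).
A voiced velar fricative is [ɣ], so the surface segment is [ɣ].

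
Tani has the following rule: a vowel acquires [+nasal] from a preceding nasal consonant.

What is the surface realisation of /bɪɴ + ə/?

[bɪɴə̃]

/ə/ sits next to the nasal /ɴ/ and is therefore nasalised to [ə̃].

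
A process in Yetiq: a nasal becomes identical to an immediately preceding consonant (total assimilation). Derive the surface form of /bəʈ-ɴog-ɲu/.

/ɴ/ is the segment targeted by the rule; it sits immediately after /ʈ/, so it assimilates completely and surfaces as [ʈ].
At the second juncture, /ɲ/ likewise becomes [g] adjacent to /g/.

[bəʈʈoggu]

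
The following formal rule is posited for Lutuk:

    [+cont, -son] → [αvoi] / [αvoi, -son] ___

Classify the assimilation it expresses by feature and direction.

The rule copies [voi] from the environment onto the target, so the assimilating feature is voicing.
Since the environment is written before the underscore, the trigger precedes the target; the direction is progressive.

progressive voicing assimilation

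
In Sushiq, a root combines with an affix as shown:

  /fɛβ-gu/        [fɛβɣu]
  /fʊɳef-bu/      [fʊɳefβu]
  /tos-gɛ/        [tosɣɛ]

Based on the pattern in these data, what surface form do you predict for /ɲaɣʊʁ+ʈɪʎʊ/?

The data show progressive manner assimilation: /g/ → [ɣ] after /β/; /b/ → [β] after /f/; /g/ → [ɣ] after /s/. In each pair only manner changes, matching the preceding consonant, while place and voice stay constant.
The rule targets /ʈ/ (voiceless retroflex stop), which sits after the trigger /ʁ/ (fricative).
The voiceless retroflex fricative is [ʂ], so /ʈ/ → [ʂ].

[ɲaɣʊʁʂɪʎʊ]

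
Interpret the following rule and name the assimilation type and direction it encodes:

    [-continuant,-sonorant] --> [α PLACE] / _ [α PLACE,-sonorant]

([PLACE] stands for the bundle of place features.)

regressive place assimilation

The shared variable α links the value of the place features (abbreviated [PLACE]) on the target to the same value on the neighbouring segment, so place is the feature that assimilates.
Since the environment is written after the underscore, the trigger follows the target; the direction is regressive.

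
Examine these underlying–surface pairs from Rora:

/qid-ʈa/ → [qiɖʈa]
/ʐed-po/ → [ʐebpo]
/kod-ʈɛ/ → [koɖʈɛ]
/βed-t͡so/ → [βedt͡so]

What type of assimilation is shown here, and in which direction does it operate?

Underlying /d/ is realised as [ɖ] next to /ʈ/; /ʈ/ itself does not change.
/d/ is alveolar while /ʈ/ is retroflex; the output [ɖ] is retroflex, matching the trigger — so the feature that spreads is place.
Manner and voice are unchanged, so the assimilation is partial, not total.
Checking the remaining alternation: /d/ → [b] before /p/ (alveolar → bilabial, matching bilabial) — only place changes, and always toward the following segment.
No alternation appears in [βedt͡so]: there the adjacent consonants already agree in place (/d/ and /t͡s/ are both alveolar), so this form is consistent with the same rule.
Since the segment that changes precedes the conditioning segment, the assimilation is regressive.

regressive place assimilation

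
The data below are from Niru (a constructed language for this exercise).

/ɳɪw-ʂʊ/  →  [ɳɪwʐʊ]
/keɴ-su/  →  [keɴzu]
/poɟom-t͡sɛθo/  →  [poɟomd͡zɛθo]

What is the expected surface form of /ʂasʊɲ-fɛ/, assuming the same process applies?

[ʂasʊɲvɛ]

The data show progressive voicing assimilation: /ʂ/ → [ʐ] after /w/; /s/ → [z] after /ɴ/; /t͡s/ → [d͡z] after /m/. In each pair only voicing changes, matching the preceding consonant, while place and manner stay constant.
/f/ is a voiceless labiodental fricative. The preceding trigger /ɲ/ is voiced, so /f/ must become voiced as well.
The voiced labiodental fricative is [v], so /f/ → [v].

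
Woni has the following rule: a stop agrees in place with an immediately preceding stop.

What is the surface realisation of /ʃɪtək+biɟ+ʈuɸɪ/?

[ʃɪtəkgiɟcuɸɪ]

The rule targets /b/ (voiced bilabial stop), which sits after the trigger /k/ (velar).
The voiced velar stop is [g], so /b/ → [g].
The same rule applies at the second boundary: /ʈ/ → [c] next to /ɟ/.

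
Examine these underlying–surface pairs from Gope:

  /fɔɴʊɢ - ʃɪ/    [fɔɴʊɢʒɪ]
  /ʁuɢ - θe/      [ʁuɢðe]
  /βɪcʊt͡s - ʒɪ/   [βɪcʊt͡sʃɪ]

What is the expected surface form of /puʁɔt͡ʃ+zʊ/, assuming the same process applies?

[puʁɔt͡ʃsʊ]

The data show progressive voicing assimilation: /ʃ/ → [ʒ] after /ɢ/; /θ/ → [ð] after /ɢ/; /ʒ/ → [ʃ] after /t͡s/. In each pair only voicing changes, matching the preceding consonant, while place and manner stay constant.
The rule targets /z/ (voiced alveolar fricative), which sits after the trigger /t͡ʃ/ (voiceless).
Changing only its voicing to voiceless gives [s] — the voiceless alveolar fricative.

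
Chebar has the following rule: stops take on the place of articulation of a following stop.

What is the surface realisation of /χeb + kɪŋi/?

[χegkɪŋi]

The rule targets /b/ (voiced bilabial stop), which sits before the trigger /k/ (velar).
The voiced velar stop is [g], so /b/ → [g].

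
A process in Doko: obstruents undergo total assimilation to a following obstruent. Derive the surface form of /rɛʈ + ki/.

[rɛkki]

/ʈ/ is the segment targeted by the rule; it sits immediately before /k/, so it assimilates completely and surfaces as [k].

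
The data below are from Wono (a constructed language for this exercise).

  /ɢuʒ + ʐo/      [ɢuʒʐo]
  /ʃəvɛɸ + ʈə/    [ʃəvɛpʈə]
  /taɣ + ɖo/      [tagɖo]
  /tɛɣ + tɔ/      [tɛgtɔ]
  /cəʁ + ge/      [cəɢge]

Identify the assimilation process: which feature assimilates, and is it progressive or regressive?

regressive manner assimilation

Underlying /ɸ/ is realised as [p] next to /ʈ/; /ʈ/ itself does not change.
/ɸ/ is a fricative while /ʈ/ is a stop; the output [p] is a stop, matching the trigger — so the feature that spreads is manner.
Place and voice are unchanged, so the assimilation is partial, not total.
The same holds elsewhere in the data: /ɣ/ → [g] before /ɖ/ (fricative → stop, matching a stop); /ɣ/ → [g] before /t/ (fricative → stop, matching a stop); /ʁ/ → [ɢ] before /g/ (fricative → stop, matching a stop) — only manner changes, and always toward the following segment.
No alternation appears in [ɢuʒʐo]: there the adjacent consonants already agree in manner (/ʒ/ and /ʐ/ are both fricatives), so this form is consistent with the same rule.
The trigger is the following segment, so the direction is regressive (anticipatory).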